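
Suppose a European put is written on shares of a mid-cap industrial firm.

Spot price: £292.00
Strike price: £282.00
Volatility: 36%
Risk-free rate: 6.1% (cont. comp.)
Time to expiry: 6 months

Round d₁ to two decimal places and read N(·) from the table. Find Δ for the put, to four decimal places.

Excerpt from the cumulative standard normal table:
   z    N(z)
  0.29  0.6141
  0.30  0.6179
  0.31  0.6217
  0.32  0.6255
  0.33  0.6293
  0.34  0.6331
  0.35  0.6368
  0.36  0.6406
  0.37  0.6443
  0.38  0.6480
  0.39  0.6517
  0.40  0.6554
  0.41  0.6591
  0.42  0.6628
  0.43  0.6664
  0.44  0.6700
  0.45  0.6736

σ√T = 0.36·√0.5 = 0.2546
ln(S/K) + (r + σ²/2)T = ln(292/282) + (0.061 + 0.36²/2)·0.5 = 0.0348 + 0.0629 = 0.0977
d₁ = 0.0977 / 0.2546 = 0.3840 ≈ 0.38
N(d₁) = N(0.38) = 0.6480
Δ_put = N(d₁) − 1 = 0.6480 − 1 = -0.3520

-0.3520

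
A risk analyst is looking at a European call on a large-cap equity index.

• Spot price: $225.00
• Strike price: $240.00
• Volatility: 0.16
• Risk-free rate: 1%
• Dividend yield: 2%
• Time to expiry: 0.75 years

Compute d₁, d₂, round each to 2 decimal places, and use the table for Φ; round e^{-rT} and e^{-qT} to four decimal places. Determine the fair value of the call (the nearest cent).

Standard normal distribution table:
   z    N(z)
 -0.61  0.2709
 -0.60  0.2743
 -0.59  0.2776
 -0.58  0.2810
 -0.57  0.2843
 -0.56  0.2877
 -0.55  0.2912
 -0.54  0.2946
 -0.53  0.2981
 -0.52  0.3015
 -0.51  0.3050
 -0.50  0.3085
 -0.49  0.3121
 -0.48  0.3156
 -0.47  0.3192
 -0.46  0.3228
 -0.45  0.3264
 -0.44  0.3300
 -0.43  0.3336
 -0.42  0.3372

σ√T = 0.16·√0.75 = 0.1386
d₁ = [ln(225/240) + (0.01 − 0.02 + 0.16²/2)·0.75] / 0.1386 = [-0.0645 + 0.0021] / 0.1386 = -0.4506 → -0.45
d₂ = d₁ − σ√T = -0.4506 − 0.1386 = -0.5892 → -0.59
e^(−qT) = e^(−0.02·0.75) = 0.9851;  e^(−rT) = e^(−0.01·0.75) = 0.9925
C = 225·0.9851·N(-0.45) − 240·0.9925·N(-0.59) = 225·0.9851·0.3264 − 240·0.9925·0.2776 = 72.3457 − 66.1243 = 6.2214

$6.22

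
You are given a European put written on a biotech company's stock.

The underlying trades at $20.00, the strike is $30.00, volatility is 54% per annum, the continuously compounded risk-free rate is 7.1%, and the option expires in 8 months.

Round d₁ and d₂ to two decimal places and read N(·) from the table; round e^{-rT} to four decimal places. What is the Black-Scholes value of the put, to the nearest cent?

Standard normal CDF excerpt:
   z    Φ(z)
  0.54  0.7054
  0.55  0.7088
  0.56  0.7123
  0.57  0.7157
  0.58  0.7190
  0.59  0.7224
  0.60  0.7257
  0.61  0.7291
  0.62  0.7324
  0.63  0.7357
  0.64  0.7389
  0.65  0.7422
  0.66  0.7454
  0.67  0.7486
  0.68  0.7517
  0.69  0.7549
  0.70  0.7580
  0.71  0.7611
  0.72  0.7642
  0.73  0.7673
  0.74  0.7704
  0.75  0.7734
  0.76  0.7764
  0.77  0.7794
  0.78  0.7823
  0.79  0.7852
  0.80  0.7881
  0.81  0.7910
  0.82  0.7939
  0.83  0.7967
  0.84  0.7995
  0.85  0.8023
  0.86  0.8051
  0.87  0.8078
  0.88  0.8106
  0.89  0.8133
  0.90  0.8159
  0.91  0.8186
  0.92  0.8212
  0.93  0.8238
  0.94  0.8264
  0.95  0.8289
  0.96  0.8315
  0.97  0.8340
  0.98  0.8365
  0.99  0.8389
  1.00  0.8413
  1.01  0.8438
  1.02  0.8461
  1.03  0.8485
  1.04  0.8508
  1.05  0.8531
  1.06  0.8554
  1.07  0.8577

σ√T = 0.54·√0.6667 = 0.4409
d₁ = [ln(20/30) + (0.071 + 0.54²/2)·0.6667] / 0.4409 = [-0.4055 + 0.1445] / 0.4409 = -0.5918 → -0.59
d₂ = d₁ − σ√T = -0.5918 − 0.4409 = -1.0327 → -1.03
exp(−rT) = exp(−0.071·0.6667) = 0.9538
P = 30·0.9538·N(1.03) − 20·N(0.59) = 30·0.9538·0.8485 − 20·0.7224 = 24.2790 − 14.4480 = 9.8310

$9.83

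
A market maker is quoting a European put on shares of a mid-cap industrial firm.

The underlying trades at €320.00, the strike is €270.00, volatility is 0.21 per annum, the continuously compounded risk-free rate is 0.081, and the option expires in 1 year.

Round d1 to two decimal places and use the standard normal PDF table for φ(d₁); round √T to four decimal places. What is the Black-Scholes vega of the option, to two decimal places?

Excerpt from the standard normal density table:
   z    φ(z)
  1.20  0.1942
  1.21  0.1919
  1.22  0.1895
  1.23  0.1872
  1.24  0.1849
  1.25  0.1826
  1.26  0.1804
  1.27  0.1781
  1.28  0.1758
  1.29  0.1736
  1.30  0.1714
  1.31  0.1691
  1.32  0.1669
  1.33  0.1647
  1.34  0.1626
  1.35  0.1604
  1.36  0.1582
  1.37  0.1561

T = 1;  σ√T = 0.2100
d₁ = [ln(320/270) + (0.081 + 0.21²/2)·1] / 0.2100 = [0.1699 + 0.1031] / 0.2100 = 1.2998 → 1.30
√T = √1 = 1.0000
φ(d₁) = φ(1.30) = 0.1714
vega = S·φ(d₁)·√T = 320·0.1714·1.0000 = 54.8480
(The call has the same vega.)

54.85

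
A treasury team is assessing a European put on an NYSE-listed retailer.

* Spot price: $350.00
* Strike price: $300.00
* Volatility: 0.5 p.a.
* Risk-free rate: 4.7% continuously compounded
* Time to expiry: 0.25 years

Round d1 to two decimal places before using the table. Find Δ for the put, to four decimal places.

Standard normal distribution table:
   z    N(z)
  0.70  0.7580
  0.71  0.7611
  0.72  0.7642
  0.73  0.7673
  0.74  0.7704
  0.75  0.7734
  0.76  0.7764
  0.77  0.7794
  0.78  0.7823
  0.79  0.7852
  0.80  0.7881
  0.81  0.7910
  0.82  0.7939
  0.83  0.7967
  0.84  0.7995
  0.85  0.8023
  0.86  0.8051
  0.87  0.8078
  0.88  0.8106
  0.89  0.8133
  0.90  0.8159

-0.2148

T = 0.25;  σ√T = 0.2500
d₁ = [ln(350/300) + (0.047 + 0.5²/2)·0.25] / 0.2500 = [0.1542 + 0.0430] / 0.2500 = 0.7886 → 0.79
N(d₁) = N(0.79) = 0.7852
Δ_put = N(d₁) − 1 = 0.7852 − 1 = -0.2148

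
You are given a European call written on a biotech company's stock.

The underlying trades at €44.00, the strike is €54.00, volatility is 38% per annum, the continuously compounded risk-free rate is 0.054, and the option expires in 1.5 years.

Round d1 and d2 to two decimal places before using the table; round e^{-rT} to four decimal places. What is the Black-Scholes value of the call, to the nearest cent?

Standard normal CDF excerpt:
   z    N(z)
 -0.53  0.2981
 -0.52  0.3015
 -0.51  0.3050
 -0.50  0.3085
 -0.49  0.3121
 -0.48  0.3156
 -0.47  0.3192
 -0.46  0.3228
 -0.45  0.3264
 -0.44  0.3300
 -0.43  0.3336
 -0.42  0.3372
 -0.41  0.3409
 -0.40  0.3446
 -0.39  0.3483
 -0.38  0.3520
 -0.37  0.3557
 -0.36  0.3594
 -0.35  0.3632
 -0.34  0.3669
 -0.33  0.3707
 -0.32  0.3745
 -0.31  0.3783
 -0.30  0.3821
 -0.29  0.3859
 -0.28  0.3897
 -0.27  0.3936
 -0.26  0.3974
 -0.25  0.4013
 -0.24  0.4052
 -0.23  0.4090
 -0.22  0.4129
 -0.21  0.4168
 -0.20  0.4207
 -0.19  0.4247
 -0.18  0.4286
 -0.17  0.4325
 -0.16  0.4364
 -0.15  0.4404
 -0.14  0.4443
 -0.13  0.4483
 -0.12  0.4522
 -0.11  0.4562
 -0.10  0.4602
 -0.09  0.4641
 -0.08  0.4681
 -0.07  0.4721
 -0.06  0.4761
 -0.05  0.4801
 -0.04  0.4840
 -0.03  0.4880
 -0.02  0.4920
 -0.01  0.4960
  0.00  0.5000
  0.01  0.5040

σ√T = 0.38 × 1.2247 = 0.4654
d₁ = [ln(44/54) + (0.054 + 0.38²/2)·1.5] / 0.4654 = [-0.2048 + 0.1893] / 0.4654 = -0.0333 which rounds to -0.03
d₂ = d₁ − σ√T = -0.0333 − 0.4654 = -0.4987 which rounds to -0.50
e^(−rT) = e^(−0.054·1.5) = 0.9222
C = 44·N(-0.03) − 54·0.9222·N(-0.50) = 44·0.4880 − 54·0.9222·0.3085 = 21.4720 − 15.3629 = 6.1091

€6.11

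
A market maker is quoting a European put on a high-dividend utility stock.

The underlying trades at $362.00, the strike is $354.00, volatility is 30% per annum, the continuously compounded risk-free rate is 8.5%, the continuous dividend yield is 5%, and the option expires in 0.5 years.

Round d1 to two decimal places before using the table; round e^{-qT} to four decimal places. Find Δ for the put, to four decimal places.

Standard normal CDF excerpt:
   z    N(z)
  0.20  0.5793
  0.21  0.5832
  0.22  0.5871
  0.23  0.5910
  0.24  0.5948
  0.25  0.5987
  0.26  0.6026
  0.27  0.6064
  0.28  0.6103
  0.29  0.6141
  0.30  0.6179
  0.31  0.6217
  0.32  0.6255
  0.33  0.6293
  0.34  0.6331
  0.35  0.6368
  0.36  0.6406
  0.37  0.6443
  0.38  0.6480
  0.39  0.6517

-0.3764

σ√T = 0.3 × 0.7071 = 0.2121
d₁ = [ln(362/354) + (0.085 − 0.05 + 0.3²/2)·0.5] / 0.2121 = [0.0223 + 0.0400] / 0.2121 = 0.2939 ≈ 0.29
N(d₁) = N(0.29) = 0.6141
Δ_put = e^(−qT)·(N(d₁) − 1) = 0.9753·(0.6141 − 1) = -0.3764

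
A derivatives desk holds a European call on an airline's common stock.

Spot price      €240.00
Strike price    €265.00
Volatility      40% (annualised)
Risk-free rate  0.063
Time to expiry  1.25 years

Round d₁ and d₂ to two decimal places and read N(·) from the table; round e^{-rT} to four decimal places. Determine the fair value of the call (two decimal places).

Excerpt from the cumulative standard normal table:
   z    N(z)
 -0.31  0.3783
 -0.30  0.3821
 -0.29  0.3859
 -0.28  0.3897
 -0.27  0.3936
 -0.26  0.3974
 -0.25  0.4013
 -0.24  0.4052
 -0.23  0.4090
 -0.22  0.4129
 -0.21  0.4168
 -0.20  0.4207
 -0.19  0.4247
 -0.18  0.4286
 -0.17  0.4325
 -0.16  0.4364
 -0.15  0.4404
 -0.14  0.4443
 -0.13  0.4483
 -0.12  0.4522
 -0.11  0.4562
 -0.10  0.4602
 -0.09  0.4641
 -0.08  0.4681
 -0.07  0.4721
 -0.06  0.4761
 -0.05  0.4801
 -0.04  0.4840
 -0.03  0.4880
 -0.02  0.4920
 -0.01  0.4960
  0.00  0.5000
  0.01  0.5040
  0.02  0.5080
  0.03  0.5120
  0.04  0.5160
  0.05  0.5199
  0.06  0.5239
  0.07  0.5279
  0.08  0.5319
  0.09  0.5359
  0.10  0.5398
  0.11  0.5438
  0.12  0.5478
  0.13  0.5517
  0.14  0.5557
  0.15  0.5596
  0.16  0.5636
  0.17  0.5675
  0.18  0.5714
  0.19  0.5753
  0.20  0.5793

σ√T = 0.4 × 1.1180 = 0.4472
ln(S/K) + (r + σ²/2)T = ln(240/265) + (0.063 + 0.4²/2)·1.25 = -0.0991 + 0.1788 = 0.0797
d₁ = 0.0797 / 0.4472 = 0.1781 ⇒ 0.18
d₂ = d₁ − σ√T = 0.1781 − 0.4472 = -0.2691 ⇒ -0.27
e^(−rT) = e^(−0.063·1.25) = 0.9243
C = 240·N(0.18) − 265·0.9243·N(-0.27) = 240·0.5714 − 265·0.9243·0.3936 = 137.1360 − 96.4082 = 40.7278

€40.73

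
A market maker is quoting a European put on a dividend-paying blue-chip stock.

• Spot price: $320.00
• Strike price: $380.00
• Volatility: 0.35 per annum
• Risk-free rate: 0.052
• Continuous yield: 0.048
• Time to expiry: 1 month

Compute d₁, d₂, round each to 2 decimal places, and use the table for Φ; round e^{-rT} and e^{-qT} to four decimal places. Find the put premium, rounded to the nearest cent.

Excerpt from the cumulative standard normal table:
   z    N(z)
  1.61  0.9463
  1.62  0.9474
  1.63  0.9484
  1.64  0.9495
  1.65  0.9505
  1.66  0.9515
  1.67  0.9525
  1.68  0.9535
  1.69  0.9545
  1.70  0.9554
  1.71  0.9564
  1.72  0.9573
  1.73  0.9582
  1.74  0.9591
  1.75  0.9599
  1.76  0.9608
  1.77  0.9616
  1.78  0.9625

T = 0.08333;  σ√T = 0.1010
d₁ = [ln(320/380) + (0.052 − 0.048 + 0.35²/2)·0.08333] / 0.1010 = [-0.1719 + 0.0054] / 0.1010 = -1.6471 → -1.65
d₂ = d₁ − σ√T = -1.6471 − 0.1010 = -1.7481 → -1.75
exp(−qT) = exp(−0.048·0.08333) = 0.9960;  exp(−rT) = exp(−0.052·0.08333) = 0.9957
N(−d₂) = N(1.75) = 0.9599;  N(−d₁) = N(1.65) = 0.9505
P = 380·0.9957·0.9599 − 320·0.9960·0.9505 = 363.1935 − 302.9434 = 60.2502

$60.25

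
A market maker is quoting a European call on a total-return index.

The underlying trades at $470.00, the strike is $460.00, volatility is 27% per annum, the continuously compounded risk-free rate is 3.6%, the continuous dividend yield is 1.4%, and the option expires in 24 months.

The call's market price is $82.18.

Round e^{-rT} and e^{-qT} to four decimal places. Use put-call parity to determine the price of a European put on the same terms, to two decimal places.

$53.18

exp(−qT) = exp(−0.014·2) = 0.9724;  exp(−rT) = exp(−0.036·2) = 0.9305
Put-call parity: C − P = S·e^(−qT) − K·e^(−rT) = 470·0.9724 − 460·0.9305 = 457.0280 − 428.0300 = 28.9980
P = C − (C − P) = 82.18 − (28.9980) = 53.1820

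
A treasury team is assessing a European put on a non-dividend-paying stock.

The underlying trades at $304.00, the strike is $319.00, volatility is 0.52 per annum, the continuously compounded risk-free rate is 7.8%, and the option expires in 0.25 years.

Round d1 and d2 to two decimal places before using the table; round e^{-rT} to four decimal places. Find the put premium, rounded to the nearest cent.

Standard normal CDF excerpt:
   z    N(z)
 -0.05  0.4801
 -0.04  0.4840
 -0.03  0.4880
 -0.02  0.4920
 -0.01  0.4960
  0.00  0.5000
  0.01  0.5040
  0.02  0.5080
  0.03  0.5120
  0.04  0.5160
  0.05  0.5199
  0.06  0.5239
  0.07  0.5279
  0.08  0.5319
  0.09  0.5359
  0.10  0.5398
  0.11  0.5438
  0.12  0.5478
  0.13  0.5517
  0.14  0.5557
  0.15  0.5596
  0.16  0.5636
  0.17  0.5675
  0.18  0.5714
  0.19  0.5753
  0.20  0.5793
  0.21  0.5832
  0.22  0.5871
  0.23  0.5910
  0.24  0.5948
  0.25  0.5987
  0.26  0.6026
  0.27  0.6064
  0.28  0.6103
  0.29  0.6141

T = 0.25;  σ√T = 0.2600
d₁ = [ln(304/319) + (0.078 + 0.52²/2)·0.25] / 0.2600 = [-0.0482 + 0.0533] / 0.2600 = 0.0198 ⇒ 0.02
d₂ = d₁ − σ√T = 0.0198 − 0.2600 = -0.2402 ⇒ -0.24
e^(−rT) = e^(−0.078·0.25) = 0.9807
P = 319·0.9807·N(0.24) − 304·N(-0.02) = 319·0.9807·0.5948 − 304·0.4920 = 186.0792 − 149.5680 = 36.5112

$36.51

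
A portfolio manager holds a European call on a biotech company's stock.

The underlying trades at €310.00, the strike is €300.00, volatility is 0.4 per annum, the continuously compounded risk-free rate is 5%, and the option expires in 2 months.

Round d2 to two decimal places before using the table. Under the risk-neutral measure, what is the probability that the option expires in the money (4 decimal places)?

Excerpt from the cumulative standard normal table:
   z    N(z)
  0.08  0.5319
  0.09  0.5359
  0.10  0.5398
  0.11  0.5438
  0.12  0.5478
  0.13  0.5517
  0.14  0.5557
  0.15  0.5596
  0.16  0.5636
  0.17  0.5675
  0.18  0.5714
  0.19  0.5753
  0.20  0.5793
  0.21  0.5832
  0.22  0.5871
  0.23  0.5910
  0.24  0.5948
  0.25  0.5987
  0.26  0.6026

0.5675

σ√T = 0.4·√0.1667 = 0.1633
d₁ = [ln(310/300) + (0.05 + 0.4²/2)·0.1667] / 0.1633 = [0.0328 + 0.0217] / 0.1633 = 0.3335 → 0.33
d₂ = d₁ − σ√T = 0.3335 − 0.1633 = 0.1702 → 0.17
Pr(exercise) under Q = N(d₂) = 0.5675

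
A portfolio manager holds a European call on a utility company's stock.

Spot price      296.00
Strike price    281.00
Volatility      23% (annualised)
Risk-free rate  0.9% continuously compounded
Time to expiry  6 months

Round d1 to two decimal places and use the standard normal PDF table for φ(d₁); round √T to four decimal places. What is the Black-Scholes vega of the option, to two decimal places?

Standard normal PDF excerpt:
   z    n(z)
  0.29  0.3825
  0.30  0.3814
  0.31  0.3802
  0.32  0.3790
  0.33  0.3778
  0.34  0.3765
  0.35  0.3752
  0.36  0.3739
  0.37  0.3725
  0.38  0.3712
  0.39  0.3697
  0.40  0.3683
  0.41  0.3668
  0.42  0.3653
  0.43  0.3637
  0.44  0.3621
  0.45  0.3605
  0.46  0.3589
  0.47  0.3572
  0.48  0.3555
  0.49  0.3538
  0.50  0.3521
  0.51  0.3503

σ√T = 0.23 × 0.7071 = 0.1626
d₁ = [ln(296/281) + (0.009 + 0.23²/2)·0.5] / 0.1626 = [0.0520 + 0.0177] / 0.1626 = 0.4288 → 0.43
√T = √0.5 = 0.7071
φ(d₁) = φ(0.43) = 0.3637
vega = S·φ(d₁)·√T = 296·0.3637·0.7071 = 76.1230

76.12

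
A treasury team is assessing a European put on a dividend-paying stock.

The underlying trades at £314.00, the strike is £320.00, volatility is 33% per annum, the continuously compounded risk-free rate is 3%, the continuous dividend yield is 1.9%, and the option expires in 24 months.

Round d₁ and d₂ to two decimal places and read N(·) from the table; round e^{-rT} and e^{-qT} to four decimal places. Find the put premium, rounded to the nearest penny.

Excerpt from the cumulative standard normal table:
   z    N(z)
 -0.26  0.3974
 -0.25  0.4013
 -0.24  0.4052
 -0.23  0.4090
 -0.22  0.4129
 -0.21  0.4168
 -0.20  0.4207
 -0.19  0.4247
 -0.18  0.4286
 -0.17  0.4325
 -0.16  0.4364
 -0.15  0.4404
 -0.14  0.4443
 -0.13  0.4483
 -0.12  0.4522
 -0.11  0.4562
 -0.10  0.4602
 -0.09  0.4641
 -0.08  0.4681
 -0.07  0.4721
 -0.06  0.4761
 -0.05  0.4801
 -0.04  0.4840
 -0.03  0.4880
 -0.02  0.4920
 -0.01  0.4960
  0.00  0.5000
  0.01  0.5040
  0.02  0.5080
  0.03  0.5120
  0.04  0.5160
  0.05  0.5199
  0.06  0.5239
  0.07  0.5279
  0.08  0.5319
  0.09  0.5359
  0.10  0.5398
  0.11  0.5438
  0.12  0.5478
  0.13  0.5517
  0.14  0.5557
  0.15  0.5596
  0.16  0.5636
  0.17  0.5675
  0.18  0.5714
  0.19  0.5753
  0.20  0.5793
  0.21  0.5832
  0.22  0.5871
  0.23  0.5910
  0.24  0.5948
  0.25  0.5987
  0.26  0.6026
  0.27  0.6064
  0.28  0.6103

£55.63

σ√T = 0.33·√2 = 0.4667
d₁ = [ln(314/320) + (0.03 − 0.019 + 0.33²/2)·2] / 0.4667 = [-0.0189 + 0.1309] / 0.4667 = 0.2399 → 0.24
d₂ = d₁ − σ√T = 0.2399 − 0.4667 = -0.2268 → -0.23
e^(−qT) = e^(−0.019·2) = 0.9627;  e^(−rT) = e^(−0.03·2) = 0.9418
P = 320·0.9418·N(0.23) − 314·0.9627·N(-0.24) = 320·0.9418·0.5910 − 314·0.9627·0.4052 = 178.1132 − 122.4870 = 55.6262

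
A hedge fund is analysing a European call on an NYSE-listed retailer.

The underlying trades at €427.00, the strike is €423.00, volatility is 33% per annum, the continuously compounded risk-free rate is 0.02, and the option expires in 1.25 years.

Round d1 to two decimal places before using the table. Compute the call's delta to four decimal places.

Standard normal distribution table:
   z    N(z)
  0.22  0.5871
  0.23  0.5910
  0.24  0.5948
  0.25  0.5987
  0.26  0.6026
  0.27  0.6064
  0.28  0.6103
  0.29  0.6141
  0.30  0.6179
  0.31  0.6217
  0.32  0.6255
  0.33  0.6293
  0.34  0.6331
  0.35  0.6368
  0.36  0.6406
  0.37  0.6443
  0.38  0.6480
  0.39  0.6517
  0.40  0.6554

σ√T = 0.33·√1.25 = 0.3690
d₁ = [ln(427/423) + (0.02 + ½·0.33²)·1.25] / (σ√T) = (0.0094 + 0.0931) / 0.3690 = 0.2777 → 0.28
N(d₁) = N(0.28) = 0.6103
Δ_call = N(d₁) = 0.6103

0.6103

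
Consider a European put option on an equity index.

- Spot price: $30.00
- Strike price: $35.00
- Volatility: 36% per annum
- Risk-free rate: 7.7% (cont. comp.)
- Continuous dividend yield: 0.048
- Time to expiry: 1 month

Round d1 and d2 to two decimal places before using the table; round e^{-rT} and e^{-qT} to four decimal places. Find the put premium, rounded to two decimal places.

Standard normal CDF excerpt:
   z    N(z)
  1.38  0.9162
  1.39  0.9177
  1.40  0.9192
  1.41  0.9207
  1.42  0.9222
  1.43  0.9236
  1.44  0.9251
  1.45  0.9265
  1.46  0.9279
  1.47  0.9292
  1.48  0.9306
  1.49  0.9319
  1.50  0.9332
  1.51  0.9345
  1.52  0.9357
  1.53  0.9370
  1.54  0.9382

σ√T = 0.36·√0.08333 = 0.1039
ln(S/K) + (r − q + σ²/2)T = ln(30/35) + (0.077 − 0.048 + 0.36²/2)·0.08333 = -0.1542 + 0.0078 = -0.1463
d₁ = -0.1463 / 0.1039 = -1.4081 ⇒ -1.41
d₂ = d₁ − σ√T = -1.4081 − 0.1039 = -1.5120 ⇒ -1.51
exp(−qT) = exp(−0.048·0.08333) = 0.9960;  exp(−rT) = exp(−0.077·0.08333) = 0.9936
N(−d₂) = N(1.51) = 0.9345;  N(−d₁) = N(1.41) = 0.9207
P = 35·0.9936·0.9345 − 30·0.9960·0.9207 = 32.4982 − 27.5105 = 4.9877

$4.99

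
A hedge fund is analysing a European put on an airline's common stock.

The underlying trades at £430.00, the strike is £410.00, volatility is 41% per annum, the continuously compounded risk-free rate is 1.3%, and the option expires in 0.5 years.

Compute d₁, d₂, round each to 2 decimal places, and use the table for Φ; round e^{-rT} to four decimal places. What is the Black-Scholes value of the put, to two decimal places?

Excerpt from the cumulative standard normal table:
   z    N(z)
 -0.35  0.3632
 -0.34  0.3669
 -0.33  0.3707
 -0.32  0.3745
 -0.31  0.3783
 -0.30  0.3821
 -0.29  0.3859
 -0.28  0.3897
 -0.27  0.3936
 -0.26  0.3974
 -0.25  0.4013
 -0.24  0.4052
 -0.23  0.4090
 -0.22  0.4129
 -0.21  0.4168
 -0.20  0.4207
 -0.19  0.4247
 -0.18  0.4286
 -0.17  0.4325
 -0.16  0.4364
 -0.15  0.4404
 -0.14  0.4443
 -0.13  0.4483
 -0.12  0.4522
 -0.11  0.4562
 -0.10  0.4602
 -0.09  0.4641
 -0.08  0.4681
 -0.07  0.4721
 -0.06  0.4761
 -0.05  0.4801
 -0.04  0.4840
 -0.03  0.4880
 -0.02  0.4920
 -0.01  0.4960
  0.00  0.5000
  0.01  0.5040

£37.75

σ√T = 0.41 × 0.7071 = 0.2899
d₁ = [ln(430/410) + (0.013 + 0.41²/2)·0.5] / 0.2899 = [0.0476 + 0.0485] / 0.2899 = 0.3317 → 0.33
d₂ = d₁ − σ√T = 0.3317 − 0.2899 = 0.0417 → 0.04
exp(−rT) = exp(−0.013·0.5) = 0.9935
N(−d₂) = N(-0.04) = 0.4840;  N(−d₁) = N(-0.33) = 0.3707
P = 410·0.9935·0.4840 − 430·0.3707 = 197.1501 − 159.4010 = 37.7491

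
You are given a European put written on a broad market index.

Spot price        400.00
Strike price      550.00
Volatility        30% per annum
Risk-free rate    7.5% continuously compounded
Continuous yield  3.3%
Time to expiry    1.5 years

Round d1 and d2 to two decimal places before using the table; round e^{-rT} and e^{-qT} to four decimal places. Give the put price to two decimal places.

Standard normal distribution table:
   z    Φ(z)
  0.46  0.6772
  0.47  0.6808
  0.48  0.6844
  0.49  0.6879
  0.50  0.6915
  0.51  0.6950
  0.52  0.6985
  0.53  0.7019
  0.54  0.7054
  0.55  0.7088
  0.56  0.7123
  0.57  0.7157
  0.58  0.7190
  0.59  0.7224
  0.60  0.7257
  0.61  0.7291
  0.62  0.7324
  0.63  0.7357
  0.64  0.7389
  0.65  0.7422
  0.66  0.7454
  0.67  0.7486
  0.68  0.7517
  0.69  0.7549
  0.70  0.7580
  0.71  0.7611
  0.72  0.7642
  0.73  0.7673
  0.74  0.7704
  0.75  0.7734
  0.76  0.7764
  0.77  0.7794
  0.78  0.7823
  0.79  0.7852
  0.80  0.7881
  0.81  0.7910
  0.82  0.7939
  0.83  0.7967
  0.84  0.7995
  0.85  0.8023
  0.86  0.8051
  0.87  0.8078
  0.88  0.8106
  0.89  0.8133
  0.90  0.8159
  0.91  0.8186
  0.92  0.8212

σ√T = 0.3 × 1.2247 = 0.3674
d₁ = [ln(400/550) + (0.075 − 0.033 + ½·0.3²)·1.5] / (σ√T) = (-0.3185 + 0.1305) / 0.3674 = -0.5115 ≈ -0.51
d₂ = -0.5115 − 0.3674 = -0.8790 ≈ -0.88
e^(−qT) = e^(−0.033·1.5) = 0.9517;  e^(−rT) = e^(−0.075·1.5) = 0.8936
N(−d₂) = N(0.88) = 0.8106;  N(−d₁) = N(0.51) = 0.6950
P = 550·0.8936·0.8106 − 400·0.9517·0.6950 = 398.3937 − 264.5726 = 133.8211

133.82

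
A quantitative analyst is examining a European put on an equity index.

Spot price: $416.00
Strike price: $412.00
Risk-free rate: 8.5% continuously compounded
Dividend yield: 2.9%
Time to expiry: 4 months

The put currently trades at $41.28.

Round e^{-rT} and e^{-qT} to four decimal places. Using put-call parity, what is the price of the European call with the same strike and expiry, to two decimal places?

$52.78

exp(−qT) = exp(−0.029·0.3333) = 0.9904;  exp(−rT) = exp(−0.085·0.3333) = 0.9721
Put-call parity: C − P = S·e^(−qT) − K·e^(−rT) = 416·0.9904 − 412·0.9721 = 412.0064 − 400.5052 = 11.5012
C = P + (C − P) = 41.28 + (11.5012) = 52.7812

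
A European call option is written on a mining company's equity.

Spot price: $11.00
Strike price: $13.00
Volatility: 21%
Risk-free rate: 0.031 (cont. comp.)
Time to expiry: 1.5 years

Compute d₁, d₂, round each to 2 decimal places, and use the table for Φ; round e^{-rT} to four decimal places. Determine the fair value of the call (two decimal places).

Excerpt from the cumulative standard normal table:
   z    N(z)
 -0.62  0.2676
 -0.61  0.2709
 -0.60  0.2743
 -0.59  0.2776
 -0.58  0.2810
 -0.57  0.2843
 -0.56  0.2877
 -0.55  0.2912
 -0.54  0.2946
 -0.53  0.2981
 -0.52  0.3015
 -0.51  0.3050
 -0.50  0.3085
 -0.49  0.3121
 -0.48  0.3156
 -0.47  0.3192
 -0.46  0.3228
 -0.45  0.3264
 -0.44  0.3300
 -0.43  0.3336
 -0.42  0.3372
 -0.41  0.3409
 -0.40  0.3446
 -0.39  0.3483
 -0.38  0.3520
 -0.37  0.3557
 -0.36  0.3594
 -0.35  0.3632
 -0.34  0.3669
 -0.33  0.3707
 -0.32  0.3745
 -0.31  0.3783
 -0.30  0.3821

$0.63

T = 1.5;  σ√T = 0.2572
d₁ = [ln(11/13) + (0.031 + ½·0.21²)·1.5] / (σ√T) = (-0.1671 + 0.0796) / 0.2572 = -0.3401 → -0.34
d₂ = -0.3401 − 0.2572 = -0.5973 → -0.60
exp(−rT) = exp(−0.031·1.5) = 0.9546
C = 11·N(-0.34) − 13·0.9546·N(-0.60) = 11·0.3669 − 13·0.9546·0.2743 = 4.0359 − 3.4040 = 0.6319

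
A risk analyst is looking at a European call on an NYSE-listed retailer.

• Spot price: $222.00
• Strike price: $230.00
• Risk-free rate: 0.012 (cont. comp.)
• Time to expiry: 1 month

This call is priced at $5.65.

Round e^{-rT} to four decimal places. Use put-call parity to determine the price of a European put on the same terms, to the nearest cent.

e^(−rT) = e^(−0.012·0.08333) = 0.9990
Put-call parity: C − P = S − K·e^(−rT) = 222 − 230·0.9990 = 222 − 229.7700 = -7.7700
P = C − (C − P) = 5.65 − (-7.7700) = 13.4200

$13.42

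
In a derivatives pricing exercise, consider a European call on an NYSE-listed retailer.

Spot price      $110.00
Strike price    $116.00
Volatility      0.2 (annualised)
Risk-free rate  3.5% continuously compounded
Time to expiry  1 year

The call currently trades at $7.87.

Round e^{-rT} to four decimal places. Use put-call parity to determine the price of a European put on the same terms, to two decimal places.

$9.88

exp(−rT) = exp(−0.035·1) = 0.9656
Put-call parity: C − P = S − K·e^(−rT) = 110 − 116·0.9656 = 110 − 112.0096 = -2.0096
P = C − (C − P) = 7.87 − (-2.0096) = 9.8796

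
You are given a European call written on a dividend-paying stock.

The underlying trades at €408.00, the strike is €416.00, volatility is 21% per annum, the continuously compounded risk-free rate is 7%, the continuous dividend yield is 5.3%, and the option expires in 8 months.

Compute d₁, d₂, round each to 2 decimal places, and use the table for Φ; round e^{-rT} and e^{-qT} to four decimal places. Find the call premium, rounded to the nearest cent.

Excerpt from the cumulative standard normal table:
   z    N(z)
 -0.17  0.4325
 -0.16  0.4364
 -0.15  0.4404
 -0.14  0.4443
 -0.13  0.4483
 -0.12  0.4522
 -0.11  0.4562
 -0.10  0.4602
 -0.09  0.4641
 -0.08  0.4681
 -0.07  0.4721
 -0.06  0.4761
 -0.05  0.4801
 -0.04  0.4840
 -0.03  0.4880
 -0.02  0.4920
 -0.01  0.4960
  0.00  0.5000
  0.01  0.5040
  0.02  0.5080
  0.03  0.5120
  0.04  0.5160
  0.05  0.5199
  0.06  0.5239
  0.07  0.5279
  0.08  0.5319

€25.23

T = 0.6667;  σ√T = 0.1715
d₁ = [ln(408/416) + (0.07 − 0.053 + 0.21²/2)·0.6667] / 0.1715 = [-0.0194 + 0.0260] / 0.1715 = 0.0386 which rounds to 0.04
d₂ = d₁ − σ√T = 0.0386 − 0.1715 = -0.1329 which rounds to -0.13
exp(−qT) = exp(−0.053·0.6667) = 0.9653;  exp(−rT) = exp(−0.07·0.6667) = 0.9544
N(d₁) = N(0.04) = 0.5160;  N(d₂) = N(-0.13) = 0.4483
C = 408·0.9653·0.5160 − 416·0.9544·0.4483 = 203.2227 − 177.9887 = 25.2340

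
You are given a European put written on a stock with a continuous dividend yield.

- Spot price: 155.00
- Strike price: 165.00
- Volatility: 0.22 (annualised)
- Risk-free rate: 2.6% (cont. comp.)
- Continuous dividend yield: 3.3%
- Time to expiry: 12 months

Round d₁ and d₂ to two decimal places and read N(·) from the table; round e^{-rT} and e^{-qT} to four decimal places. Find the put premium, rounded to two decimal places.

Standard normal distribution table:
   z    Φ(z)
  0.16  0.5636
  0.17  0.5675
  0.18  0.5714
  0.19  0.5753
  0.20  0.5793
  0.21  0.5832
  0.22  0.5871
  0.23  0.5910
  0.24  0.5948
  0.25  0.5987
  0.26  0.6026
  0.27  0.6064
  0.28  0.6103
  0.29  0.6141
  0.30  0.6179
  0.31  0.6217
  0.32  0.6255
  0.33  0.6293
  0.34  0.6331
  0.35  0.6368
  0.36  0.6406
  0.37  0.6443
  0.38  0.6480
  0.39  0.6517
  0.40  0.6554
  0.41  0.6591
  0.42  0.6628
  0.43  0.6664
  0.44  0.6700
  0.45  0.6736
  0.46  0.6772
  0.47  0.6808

σ√T = 0.22 × 1.0000 = 0.2200
ln(S/K) + (r − q + σ²/2)T = ln(155/165) + (0.026 − 0.033 + 0.22²/2)·1 = -0.0625 + 0.0172 = -0.0453
d₁ = -0.0453 / 0.2200 = -0.2060 ⇒ -0.21
d₂ = d₁ − σ√T = -0.2060 − 0.2200 = -0.4260 ⇒ -0.43
exp(−qT) = exp(−0.033·1) = 0.9675;  exp(−rT) = exp(−0.026·1) = 0.9743
N(−d₂) = N(0.43) = 0.6664;  N(−d₁) = N(0.21) = 0.5832
P = 165·0.9743·0.6664 − 155·0.9675·0.5832 = 107.1301 − 87.4581 = 19.6720

19.67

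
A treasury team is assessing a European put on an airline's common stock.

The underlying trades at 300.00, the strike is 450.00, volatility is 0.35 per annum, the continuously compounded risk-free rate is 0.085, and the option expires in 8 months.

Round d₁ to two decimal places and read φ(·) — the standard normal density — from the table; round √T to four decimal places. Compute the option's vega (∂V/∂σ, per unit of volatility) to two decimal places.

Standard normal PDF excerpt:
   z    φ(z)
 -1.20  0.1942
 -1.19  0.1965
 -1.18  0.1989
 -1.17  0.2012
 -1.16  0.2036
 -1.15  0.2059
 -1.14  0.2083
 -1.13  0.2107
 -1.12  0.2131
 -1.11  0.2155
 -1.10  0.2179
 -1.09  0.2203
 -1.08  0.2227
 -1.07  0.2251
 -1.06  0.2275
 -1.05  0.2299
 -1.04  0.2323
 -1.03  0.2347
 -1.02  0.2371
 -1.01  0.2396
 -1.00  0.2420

σ√T = 0.35 × 0.8165 = 0.2858
d₁ = [ln(300/450) + (0.085 + 0.35²/2)·0.6667] / 0.2858 = [-0.4055 + 0.0975] / 0.2858 = -1.0777 → -1.08
√T = √0.6667 = 0.8165
φ(d₁) = φ(-1.08) = 0.2227
vega = S·φ(d₁)·√T = 300·0.2227·0.8165 = 54.5504

54.55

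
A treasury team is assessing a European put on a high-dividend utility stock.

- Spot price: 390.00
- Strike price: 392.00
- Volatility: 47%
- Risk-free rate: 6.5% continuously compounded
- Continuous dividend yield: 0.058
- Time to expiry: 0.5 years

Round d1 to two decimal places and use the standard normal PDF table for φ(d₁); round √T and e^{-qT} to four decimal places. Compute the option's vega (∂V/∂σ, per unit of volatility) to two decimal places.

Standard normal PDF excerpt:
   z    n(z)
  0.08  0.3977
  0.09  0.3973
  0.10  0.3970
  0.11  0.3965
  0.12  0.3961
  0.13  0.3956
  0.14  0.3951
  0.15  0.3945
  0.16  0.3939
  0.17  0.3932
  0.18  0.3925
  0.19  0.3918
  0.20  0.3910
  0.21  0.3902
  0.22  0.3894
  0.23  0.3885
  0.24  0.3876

σ√T = 0.47 × 0.7071 = 0.3323
d₁ = [ln(390/392) + (0.065 − 0.058 + 0.47²/2)·0.5] / 0.3323 = [-0.0051 + 0.0587] / 0.3323 = 0.1613 ≈ 0.16
√T = √0.5 = 0.7071
φ(d₁) = φ(0.16) = 0.3939
exp(−qT) = exp(−0.058·0.5) = 0.9714
vega = S·exp(−qT)·φ(d₁)·√T = 390·0.9714·0.3939·0.7071 = 105.5187

105.52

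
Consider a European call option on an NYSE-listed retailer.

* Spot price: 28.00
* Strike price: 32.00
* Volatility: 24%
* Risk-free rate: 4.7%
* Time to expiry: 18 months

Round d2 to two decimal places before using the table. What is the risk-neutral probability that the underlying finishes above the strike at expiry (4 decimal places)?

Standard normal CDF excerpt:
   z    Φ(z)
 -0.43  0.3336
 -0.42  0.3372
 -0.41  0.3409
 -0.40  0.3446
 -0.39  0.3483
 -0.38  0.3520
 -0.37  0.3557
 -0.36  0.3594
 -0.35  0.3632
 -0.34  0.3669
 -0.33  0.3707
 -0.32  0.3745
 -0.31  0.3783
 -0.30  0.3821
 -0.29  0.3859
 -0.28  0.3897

σ√T = 0.24 × 1.2247 = 0.2939
d₁ = [ln(28/32) + (0.047 + ½·0.24²)·1.5] / (σ√T) = (-0.1335 + 0.1137) / 0.2939 = -0.0675 which rounds to -0.07
d₂ = -0.0675 − 0.2939 = -0.3614 which rounds to -0.36
Risk-neutral Pr[S_T > K] = N(d₂) = N(-0.36) = 0.3594

0.3594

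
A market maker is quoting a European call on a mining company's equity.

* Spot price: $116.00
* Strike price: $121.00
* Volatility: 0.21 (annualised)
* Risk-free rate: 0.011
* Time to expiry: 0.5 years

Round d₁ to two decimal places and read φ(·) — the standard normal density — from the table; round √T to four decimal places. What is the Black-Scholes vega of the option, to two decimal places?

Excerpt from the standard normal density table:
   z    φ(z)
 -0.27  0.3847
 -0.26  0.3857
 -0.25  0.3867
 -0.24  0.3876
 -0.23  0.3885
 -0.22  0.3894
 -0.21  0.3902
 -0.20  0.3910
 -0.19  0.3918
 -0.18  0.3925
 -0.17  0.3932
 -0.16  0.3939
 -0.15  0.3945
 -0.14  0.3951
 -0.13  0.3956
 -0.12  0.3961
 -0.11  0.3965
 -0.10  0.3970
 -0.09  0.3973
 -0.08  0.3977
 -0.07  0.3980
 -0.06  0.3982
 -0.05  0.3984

32.25

σ√T = 0.21 × 0.7071 = 0.1485
d₁ = [ln(116/121) + (0.011 + ½·0.21²)·0.5] / (σ√T) = (-0.0422 + 0.0165) / 0.1485 = -0.1729 which rounds to -0.17
√T = √0.5 = 0.7071
φ(d₁) = φ(-0.17) = 0.3932
vega = S·φ(d₁)·√T = 116·0.3932·0.7071 = 32.2517
(Vega is the same for a European call and put with the same parameters.)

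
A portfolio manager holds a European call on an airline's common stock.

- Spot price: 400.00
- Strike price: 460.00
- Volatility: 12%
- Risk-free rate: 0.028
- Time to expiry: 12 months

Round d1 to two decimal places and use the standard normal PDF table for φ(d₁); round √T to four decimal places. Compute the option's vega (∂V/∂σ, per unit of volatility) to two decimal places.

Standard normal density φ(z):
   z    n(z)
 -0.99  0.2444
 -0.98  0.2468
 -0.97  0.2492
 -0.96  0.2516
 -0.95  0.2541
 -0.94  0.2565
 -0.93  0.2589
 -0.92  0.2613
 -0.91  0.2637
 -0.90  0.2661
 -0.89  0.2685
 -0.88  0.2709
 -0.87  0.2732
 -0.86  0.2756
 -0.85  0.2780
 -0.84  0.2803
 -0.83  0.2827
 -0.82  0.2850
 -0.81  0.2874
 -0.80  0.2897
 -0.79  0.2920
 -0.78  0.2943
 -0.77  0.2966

σ√T = 0.12 × 1.0000 = 0.1200
d₁ = [ln(400/460) + (0.028 + ½·0.12²)·1] / (σ√T) = (-0.1398 + 0.0352) / 0.1200 = -0.8713 ≈ -0.87
√T = √1 = 1.0000
φ(d₁) = φ(-0.87) = 0.2732
vega = S·φ(d₁)·√T = 400·0.2732·1.0000 = 109.2800

109.28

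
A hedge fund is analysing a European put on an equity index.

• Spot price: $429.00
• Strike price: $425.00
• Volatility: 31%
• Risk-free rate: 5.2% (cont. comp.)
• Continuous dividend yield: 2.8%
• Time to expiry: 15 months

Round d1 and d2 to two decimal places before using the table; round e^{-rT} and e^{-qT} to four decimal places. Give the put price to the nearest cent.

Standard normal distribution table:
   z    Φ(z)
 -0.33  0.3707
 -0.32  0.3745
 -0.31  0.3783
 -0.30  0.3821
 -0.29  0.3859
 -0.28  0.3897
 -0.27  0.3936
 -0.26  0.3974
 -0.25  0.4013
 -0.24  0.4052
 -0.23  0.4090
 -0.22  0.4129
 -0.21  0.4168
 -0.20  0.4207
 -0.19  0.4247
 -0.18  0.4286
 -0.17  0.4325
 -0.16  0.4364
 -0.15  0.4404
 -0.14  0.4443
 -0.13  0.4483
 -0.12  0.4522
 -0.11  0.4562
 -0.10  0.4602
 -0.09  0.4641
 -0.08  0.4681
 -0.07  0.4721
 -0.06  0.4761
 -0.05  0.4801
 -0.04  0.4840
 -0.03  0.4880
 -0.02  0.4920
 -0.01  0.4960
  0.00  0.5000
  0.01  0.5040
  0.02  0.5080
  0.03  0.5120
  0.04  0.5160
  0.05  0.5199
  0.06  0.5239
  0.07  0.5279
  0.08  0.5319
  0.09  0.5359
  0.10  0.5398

σ√T = 0.31·√1.25 = 0.3466
ln(S/K) + (r − q + σ²/2)T = ln(429/425) + (0.052 − 0.028 + 0.31²/2)·1.25 = 0.0094 + 0.0901 = 0.0994
d₁ = 0.0994 / 0.3466 = 0.2869 ≈ 0.29
d₂ = d₁ − σ√T = 0.2869 − 0.3466 = -0.0597 ≈ -0.06
e^(−qT) = e^(−0.028·1.25) = 0.9656;  e^(−rT) = e^(−0.052·1.25) = 0.9371
N(−d₂) = N(0.06) = 0.5239;  N(−d₁) = N(-0.29) = 0.3859
P = 425·0.9371·0.5239 − 429·0.9656·0.3859 = 208.6523 − 159.8561 = 48.7962

$48.80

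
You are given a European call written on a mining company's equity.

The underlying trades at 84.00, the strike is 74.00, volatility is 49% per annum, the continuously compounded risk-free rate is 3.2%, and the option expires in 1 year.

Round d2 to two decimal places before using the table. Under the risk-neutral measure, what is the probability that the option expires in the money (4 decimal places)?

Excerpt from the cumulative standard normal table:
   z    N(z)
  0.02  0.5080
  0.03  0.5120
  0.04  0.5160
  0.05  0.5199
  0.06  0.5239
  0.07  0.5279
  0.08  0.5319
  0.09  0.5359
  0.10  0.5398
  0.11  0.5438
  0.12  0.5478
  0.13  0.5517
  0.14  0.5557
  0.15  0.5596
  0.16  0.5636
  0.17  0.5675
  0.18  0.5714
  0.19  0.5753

0.5319

T = 1;  σ√T = 0.4900
d₁ = [ln(84/74) + (0.032 + 0.49²/2)·1] / 0.4900 = [0.1268 + 0.1520] / 0.4900 = 0.5690 ≈ 0.57
d₂ = d₁ − σ√T = 0.5690 − 0.4900 = 0.0790 ≈ 0.08
Risk-neutral Pr[S_T > K] = N(d₂) = N(0.08) = 0.5319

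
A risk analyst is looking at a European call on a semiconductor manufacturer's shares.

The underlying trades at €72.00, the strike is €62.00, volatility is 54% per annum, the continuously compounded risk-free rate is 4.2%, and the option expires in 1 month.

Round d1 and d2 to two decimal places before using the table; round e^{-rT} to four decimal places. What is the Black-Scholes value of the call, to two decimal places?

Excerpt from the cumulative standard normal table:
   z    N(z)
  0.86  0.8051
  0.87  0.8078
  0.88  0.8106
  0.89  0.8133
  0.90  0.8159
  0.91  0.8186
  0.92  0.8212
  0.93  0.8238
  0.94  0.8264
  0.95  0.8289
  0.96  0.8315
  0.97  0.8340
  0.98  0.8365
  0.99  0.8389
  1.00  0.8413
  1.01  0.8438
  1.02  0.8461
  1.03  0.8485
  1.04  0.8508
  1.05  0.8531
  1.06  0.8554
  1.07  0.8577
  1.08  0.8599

€11.18

σ√T = 0.54 × 0.2887 = 0.1559
d₁ = [ln(72/62) + (0.042 + 0.54²/2)·0.08333] / 0.1559 = [0.1495 + 0.0157] / 0.1559 = 1.0596 ≈ 1.06
d₂ = d₁ − σ√T = 1.0596 − 0.1559 = 0.9038 ≈ 0.90
e^(−rT) = e^(−0.042·0.08333) = 0.9965
N(d₁) = N(1.06) = 0.8554;  N(d₂) = N(0.90) = 0.8159
C = 72·0.8554 − 62·0.9965·0.8159 = 61.5888 − 50.4087 = 11.1801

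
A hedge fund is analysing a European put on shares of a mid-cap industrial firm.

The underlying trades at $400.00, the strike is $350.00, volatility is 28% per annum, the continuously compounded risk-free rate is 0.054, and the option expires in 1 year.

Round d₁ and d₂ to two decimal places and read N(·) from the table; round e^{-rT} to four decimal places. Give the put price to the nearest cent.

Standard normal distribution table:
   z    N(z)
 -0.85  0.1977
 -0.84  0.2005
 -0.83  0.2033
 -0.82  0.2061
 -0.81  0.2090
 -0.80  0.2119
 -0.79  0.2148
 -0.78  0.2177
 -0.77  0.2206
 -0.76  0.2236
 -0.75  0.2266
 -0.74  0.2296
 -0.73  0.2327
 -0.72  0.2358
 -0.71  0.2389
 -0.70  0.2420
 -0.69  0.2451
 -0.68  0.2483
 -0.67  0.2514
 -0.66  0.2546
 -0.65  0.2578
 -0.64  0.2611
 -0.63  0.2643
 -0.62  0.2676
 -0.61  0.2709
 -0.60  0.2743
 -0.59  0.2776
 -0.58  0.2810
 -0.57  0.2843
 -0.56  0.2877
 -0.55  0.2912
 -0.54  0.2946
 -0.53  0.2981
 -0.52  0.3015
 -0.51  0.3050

$15.25

T = 1;  σ√T = 0.2800
d₁ = [ln(400/350) + (0.054 + 0.28²/2)·1] / 0.2800 = [0.1335 + 0.0932] / 0.2800 = 0.8098 which rounds to 0.81
d₂ = d₁ − σ√T = 0.8098 − 0.2800 = 0.5298 which rounds to 0.53
exp(−rT) = exp(−0.054·1) = 0.9474
P = 350·0.9474·N(-0.53) − 400·N(-0.81) = 350·0.9474·0.2981 − 400·0.2090 = 98.8470 − 83.6000 = 15.2470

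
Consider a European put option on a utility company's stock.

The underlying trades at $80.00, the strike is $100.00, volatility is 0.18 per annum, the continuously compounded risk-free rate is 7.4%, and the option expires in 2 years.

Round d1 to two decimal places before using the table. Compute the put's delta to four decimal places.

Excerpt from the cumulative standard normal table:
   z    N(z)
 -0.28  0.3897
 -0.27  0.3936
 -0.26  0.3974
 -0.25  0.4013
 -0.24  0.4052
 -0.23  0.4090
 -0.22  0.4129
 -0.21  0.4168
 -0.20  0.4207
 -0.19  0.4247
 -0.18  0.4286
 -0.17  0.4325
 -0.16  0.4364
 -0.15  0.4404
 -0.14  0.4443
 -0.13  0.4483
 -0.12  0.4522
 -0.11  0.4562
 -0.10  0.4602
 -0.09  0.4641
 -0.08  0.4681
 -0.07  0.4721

T = 2;  σ√T = 0.2546
d₁ = [ln(80/100) + (0.074 + 0.18²/2)·2] / 0.2546 = [-0.2231 + 0.1804] / 0.2546 = -0.1679 → -0.17
N(d₁) = N(-0.17) = 0.4325
Δ_put = N(d₁) − 1 = 0.4325 − 1 = -0.5675

-0.5675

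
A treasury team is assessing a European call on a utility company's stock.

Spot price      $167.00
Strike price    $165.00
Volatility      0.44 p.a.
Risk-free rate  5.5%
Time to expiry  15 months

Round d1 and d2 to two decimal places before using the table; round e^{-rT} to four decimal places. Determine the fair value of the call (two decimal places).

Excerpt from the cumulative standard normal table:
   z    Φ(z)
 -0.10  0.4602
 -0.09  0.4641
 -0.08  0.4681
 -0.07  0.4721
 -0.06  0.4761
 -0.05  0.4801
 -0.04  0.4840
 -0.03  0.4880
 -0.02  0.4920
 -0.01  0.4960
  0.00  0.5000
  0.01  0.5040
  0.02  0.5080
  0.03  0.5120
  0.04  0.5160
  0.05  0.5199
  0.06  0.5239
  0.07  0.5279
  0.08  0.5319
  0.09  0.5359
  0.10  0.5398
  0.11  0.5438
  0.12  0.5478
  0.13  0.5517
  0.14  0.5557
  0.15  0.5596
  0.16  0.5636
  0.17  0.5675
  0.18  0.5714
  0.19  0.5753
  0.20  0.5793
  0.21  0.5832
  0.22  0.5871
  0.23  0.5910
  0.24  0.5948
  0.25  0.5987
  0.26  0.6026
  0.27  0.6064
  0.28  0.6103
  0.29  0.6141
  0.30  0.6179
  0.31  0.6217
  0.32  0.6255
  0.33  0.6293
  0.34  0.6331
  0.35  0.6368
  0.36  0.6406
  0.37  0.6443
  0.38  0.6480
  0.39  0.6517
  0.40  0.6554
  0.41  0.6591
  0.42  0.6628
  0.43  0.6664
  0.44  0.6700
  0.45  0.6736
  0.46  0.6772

$37.96

T = 1.25;  σ√T = 0.4919
ln(S/K) + (r + σ²/2)T = ln(167/165) + (0.055 + 0.44²/2)·1.25 = 0.0120 + 0.1897 = 0.2018
d₁ = 0.2018 / 0.4919 = 0.4102 which rounds to 0.41
d₂ = d₁ − σ√T = 0.4102 − 0.4919 = -0.0817 which rounds to -0.08
exp(−rT) = exp(−0.055·1.25) = 0.9336
N(d₁) = N(0.41) = 0.6591;  N(d₂) = N(-0.08) = 0.4681
C = 167·0.6591 − 165·0.9336·0.4681 = 110.0697 − 72.1080 = 37.9617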